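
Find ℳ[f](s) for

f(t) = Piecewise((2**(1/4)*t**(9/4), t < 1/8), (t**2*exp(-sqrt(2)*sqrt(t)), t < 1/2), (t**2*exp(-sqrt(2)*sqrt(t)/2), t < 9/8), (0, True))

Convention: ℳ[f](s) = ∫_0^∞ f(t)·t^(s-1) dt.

(256*2**(4*s)*(4*s + 9)*uppergamma(2*s + 4, 1/2) - 256*2**(4*s)*(4*s + 9)*uppergamma(2*s + 4, 3/4) + 16*2**(2*s)*(4*s + 9)*uppergamma(2*s + 4, 1/2) - 16*2**(2*s)*(4*s + 9)*uppergamma(2*s + 4, 1) + sqrt(2))/(32*2**(3*s)*(4*s + 9))
  Re(s) > -9/4

invert the shared t-power to get 2**(1/4)*t**(1/4) on [0, 1/8); exp(-sqrt(2)*sqrt(t)) on [1/8, 1/2); exp(-sqrt(2)*sqrt(t)/2) on [1/2, 9/8)
strip the common scale on t: t**(1/4) on [0, 1/4); exp(-sqrt(t)) on [1/4, 1); exp(-sqrt(t)/2) on [1, 9/4)
remove the power substitution first: sqrt(t) on [0, 1/2); exp(-t) on [1/2, 1); exp(-t/2) on [1, 3/2)
split f at 1/8, 1/2: ℳ[f](s) collects 3 kernel integrals
segment 0 to 1/8 holds 2**(1/4)*t**(9/4); add its integral
[1/8, 1/2) adds the kernel integral of t**2*exp(-sqrt(2)*sqrt(t))
for t in [1/2, 9/8): the term is ∫ t**2*exp(-sqrt(2)*sqrt(t)/2)·t^(s-1)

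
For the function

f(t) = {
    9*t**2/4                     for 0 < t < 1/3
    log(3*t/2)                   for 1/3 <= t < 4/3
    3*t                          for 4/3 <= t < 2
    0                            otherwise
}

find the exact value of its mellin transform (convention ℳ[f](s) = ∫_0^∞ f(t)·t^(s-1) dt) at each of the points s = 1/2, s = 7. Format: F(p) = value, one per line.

undo the common scale on t: 9*t**2 on [0, 1/6); log(3*t) on [1/6, 2/3); 6*t on [2/3, 1)
the common scale on t comes off first: t**2 on [0, 1/2); log(t) on [1/2, 2); 2*t on [2, 3)
split f at 1/3, 4/3: ℳ[f](s) collects 3 kernel integrals
over [0, 1/3), the kernel integral of 9*t**2/4 enters the sum
the [1/3, 4/3) slice contributes ∫ log(3*t/2)·t^(s-1) dt
piece [4/3, 2): integrate 3*t against the kernel

F(1/2) = sqrt(3)*(-277 + 180*log(2) + 120*sqrt(6))/90
F(7) = 16385*log(2)/15309 + 355314901/3857868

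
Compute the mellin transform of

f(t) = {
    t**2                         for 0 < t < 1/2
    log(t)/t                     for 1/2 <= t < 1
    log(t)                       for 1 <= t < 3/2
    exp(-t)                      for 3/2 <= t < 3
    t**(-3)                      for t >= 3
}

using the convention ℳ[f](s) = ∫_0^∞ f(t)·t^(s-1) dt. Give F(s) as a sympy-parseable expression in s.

(108*2**s*s**2*(s - 3)*(s + 2)*(s**2 - 2*s + 1)*uppergamma(s, 3/2) - 108*2**s*s**2*(s - 3)*(s + 2)*(s**2 - 2*s + 1)*uppergamma(s, 3) - 108*2**s*s**2*(s - 3)*(s + 2) + 108*2**s*(s - 3)*(s + 2)*(s**2 - 2*s + 1) - 108*3**s*s*(s - 3)*(s + 2)*(s**2 - 2*s + 1)*log(2) + 108*3**s*s*(s - 3)*(s + 2)*(s**2 - 2*s + 1)*log(3) - 108*3**s*(s - 3)*(s + 2)*(s**2 - 2*s + 1) - 4*6**s*s**2*(s + 2)*(s**2 - 2*s + 1) + 216*s**3*(s - 3)*(s + 2)*log(2) - 216*s**2*(s - 3)*(s + 2)*log(2) + 216*s**2*(s - 3)*(s + 2) + 27*s**2*(s - 3)*(s**2 - 2*s + 1))/(108*2**s*s**2*(s - 3)*(s + 2)*(s**2 - 2*s + 1))
  -2 < Re(s) < 3

breakpoints 1/2, 1, 3/2, 3: one integral from each of the 5 segments
∫ over [0, 1/2) of t**2·t^(s-1) joins the sum
[1/2, 1) adds the kernel integral of log(t)/t
segment 1 to 3/2 holds log(t); add its integral
on [3/2, 3) integrate f = exp(-t) against the kernel
[3, ∞) adds the kernel integral of t**(-3)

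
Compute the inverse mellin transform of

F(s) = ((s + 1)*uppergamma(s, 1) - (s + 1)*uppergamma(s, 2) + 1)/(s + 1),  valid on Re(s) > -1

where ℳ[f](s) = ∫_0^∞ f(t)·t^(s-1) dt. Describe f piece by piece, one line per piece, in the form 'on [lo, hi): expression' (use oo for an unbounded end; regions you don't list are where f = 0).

on [0, 1): t
on [1, 2): exp(-t)

f breaks at 1 into 2 integrals to sum
on [0, 1): add ∫ t·t^(s-1) dt
on [1, 2): add ∫ exp(-t)·t^(s-1) dt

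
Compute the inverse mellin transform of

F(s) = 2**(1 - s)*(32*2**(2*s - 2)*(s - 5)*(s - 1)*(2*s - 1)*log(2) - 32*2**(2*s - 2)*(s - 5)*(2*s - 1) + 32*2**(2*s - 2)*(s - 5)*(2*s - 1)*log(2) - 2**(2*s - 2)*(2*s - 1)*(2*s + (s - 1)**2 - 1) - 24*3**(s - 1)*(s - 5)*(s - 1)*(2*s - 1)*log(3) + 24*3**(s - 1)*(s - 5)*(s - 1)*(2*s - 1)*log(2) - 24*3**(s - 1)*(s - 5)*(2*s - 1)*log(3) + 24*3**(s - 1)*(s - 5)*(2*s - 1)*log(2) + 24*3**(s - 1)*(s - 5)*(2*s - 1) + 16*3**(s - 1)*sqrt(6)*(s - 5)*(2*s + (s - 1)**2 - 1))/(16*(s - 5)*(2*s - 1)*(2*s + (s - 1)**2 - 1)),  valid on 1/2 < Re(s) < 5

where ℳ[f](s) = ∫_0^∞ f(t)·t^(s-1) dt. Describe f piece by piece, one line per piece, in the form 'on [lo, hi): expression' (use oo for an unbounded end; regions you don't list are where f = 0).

on [0, 3/2): 1/sqrt(t)
on [3/2, 2): log(t)
on [2, oo): t**(-5)

strip the shared t-power: sqrt(t) on [0, 3/2); t*log(t) on [3/2, 2); t**(-4) on [2, ∞)
the 3 pieces separated at 3/2, 2 each add one integral
between 0 and 3/2 the integrand is 1/sqrt(t)·t^(s-1)
∫ over [3/2, 2) of log(t)·t^(s-1) joins the sum
on [2, ∞): add ∫ t**(-5)·t^(s-1) dt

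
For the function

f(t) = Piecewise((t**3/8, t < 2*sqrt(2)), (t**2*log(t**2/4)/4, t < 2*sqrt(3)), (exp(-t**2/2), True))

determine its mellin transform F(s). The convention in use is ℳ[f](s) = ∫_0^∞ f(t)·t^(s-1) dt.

back out the common scale on t: t**3 on [0, sqrt(2)); t**2*log(t**2) on [sqrt(2), sqrt(3)); exp(-2*t**2) on [sqrt(3), ∞)
strip the power substitution: t**(3/2) on [0, 2); t*log(t) on [2, 3); exp(-2*t) on [3, ∞)
linearity at 2*sqrt(2), 2*sqrt(3) turns ℳ[f](s) into 3 summed integrals
between 0 and 2*sqrt(2) the integrand is t**3/8·t^(s-1)
piece [2*sqrt(2), 2*sqrt(3)): integrate t**2*log(t**2/4)/4 against the kernel
over [2*sqrt(3), ∞), the kernel integral of exp(-t**2/2) enters the sum

2**s*(-12**(s/2)*s*(s + 3)*log(2) - 2*12**(s/2)*(s + 3)*log(2) + 2*12**(s/2)*(s + 3) + 4*12**(s/2)*sqrt(2)*(s**2/4 + s + 1) + 3*18**(s/2)*s*(s + 3)*log(3)/2 - 3*18**(s/2)*(s + 3) + 3*18**(s/2)*(s + 3)*log(3) + 3**(s/2)*(s + 3)*(s**2/4 + s + 1)*uppergamma(s/2, 6))/(2*6**(s/2)*(s + 3)*(s**2/4 + s + 1))
  Re(s) > -3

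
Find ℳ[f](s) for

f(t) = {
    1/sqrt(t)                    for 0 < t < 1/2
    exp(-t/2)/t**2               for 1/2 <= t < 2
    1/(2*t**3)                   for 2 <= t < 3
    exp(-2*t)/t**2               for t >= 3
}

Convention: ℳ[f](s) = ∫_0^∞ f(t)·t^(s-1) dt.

invert the shared t-power to get sqrt(t) on [0, 1/2); exp(-t/2)/t on [1/2, 2); 1/(2*t**2) on [2, 3); …
invert the shared t-power to get t**(3/2) on [0, 1/2); exp(-t/2) on [1/2, 2); 1/(2*t) on [2, 3); …
integrate the 4 segments split at 1/2, 2, 3, then add the results
on [0, 1/2) integrate f = 1/sqrt(t) against the kernel
[1/2, 2) adds the kernel integral of exp(-t/2)/t**2
piece [2, 3): integrate 1/(2*t**3) against the kernel
between 3 and ∞ the integrand is exp(-2*t)/t**2·t^(s-1)

(9*24**s*(1 - 2*s) + 36*24**s*(s - 3)*(2*s - 1)*uppergamma(s - 2, 1/4) - 36*24**s*(s - 3)*(2*s - 1)*uppergamma(s - 2, 1) + 8*36**s*(2*s - 1)/3 + 576*6**s*(s - 3)*(2*s - 1)*uppergamma(s - 2, 6) + 288*sqrt(2)*6**s*(s - 3))/(144*12**s*(s - 3)*(2*s - 1))
  Re(s) > 1/2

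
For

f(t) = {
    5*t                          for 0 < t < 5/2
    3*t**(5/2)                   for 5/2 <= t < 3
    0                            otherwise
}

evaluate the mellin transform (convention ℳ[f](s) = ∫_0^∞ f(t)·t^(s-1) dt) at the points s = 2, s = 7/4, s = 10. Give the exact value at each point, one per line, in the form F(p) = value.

integrate the 2 segments split at 5/2, then add the results
between 0 and 5/2 the integrand is 5*t·t^(s-1)
∫ 3*t**(5/2)·t^(s-1) over [5/2, 3)

F(2) = -625*sqrt(10)/48 + 625/24 + 54*sqrt(3)
F(7/4) = -1875*2**(3/4)*5**(1/4)/136 + 125*2**(1/4)*5**(3/4)/22 + 972*3**(1/4)/17
F(10) = -29296875*sqrt(10)/4096 + 244140625/22528 + 3188646*sqrt(3)/25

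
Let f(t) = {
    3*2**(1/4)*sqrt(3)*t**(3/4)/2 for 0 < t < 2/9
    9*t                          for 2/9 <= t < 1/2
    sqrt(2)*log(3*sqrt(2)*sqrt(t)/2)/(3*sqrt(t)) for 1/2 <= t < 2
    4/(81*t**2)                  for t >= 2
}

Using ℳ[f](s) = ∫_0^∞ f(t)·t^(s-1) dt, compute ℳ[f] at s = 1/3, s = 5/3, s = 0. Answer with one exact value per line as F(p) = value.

F(1/3) = -809*2**(1/3)/135 + log(3**(-2*2**(1/3) + 2*2**(2/3))/2**(2*2**(2/3))) - 5*6**(1/3)/26 + 123*2**(2/3)/16
F(5/3) = -226*2**(2/3)/1323 - 2**(1/3)*log(3)/7 - 13*6**(2/3)/1566 + 2**(1/3)*log(2)/7 + 1515*2**(1/3)/3136 + 4*2**(2/3)*log(3)/7
F(0) = log(6**(2/3)/4) + 365/81

invert the common scale on t to get 3**(3/4)*t**(3/4) on [0, 1/3); 6*t on [1/3, 3/4); sqrt(3)*log(sqrt(3)*sqrt(t))/(3*sqrt(t)) on [3/4, 3); …
back out the common scale on t: t**(3/4) on [0, 1); 2*t on [1, 9/4); log(sqrt(t))/sqrt(t) on [9/4, 9); …
remove the power substitution first: t**(3/2) on [0, 1); 2*t**2 on [1, 3/2); log(t)/t on [3/2, 3); …
breakpoints 2/9, 1/2, 2: one integral from each of the 4 segments
piece [0, 2/9): integrate 3*2**(1/4)*sqrt(3)*t**(3/4)/2 against the kernel
segment 2/9 to 1/2 holds 9*t; add its integral
the [1/2, 2) slice contributes ∫ sqrt(2)*log(3*sqrt(2)*sqrt(t)/2)/(3*sqrt(t))·t^(s-1) dt
piece [2, ∞): integrate 4/(81*t**2) against the kernel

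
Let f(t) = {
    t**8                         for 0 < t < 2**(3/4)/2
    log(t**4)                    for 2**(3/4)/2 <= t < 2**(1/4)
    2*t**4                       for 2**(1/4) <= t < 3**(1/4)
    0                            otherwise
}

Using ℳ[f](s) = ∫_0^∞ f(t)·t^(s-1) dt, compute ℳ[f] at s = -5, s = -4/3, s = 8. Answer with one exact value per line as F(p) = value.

F(-5) = 2**(1/4)*(-100*6**(3/4) - log(2**(15*sqrt(2) + 120)) + 146 + 288*sqrt(2))/300
F(-4/3) = 3*2**(1/3)*(-50*2**(1/3) - log(2**(10*2**(1/3) + 20)) + 10*6**(2/3) + 61)/80
F(8) = 17*log(2)/32 + 2255/768

invert the power substitution to get t**4 on [0, sqrt(2)/2); log(t**2) on [sqrt(2)/2, sqrt(2)); 2*t**2 on [sqrt(2), sqrt(3))
undo the power substitution: t**2 on [0, 1/2); log(t) on [1/2, 2); 2*t on [2, 3)
summing 3 kernel integrals split by 2**(3/4)/2, 2**(1/4) yields ℳ[f](s)
the [0, 2**(3/4)/2) slice contributes ∫ t**8·t^(s-1) dt
on [2**(3/4)/2, 2**(1/4)) integrate f = log(t**4) against the kernel
over [2**(1/4), 3**(1/4)), the kernel integral of 2*t**4 enters the sum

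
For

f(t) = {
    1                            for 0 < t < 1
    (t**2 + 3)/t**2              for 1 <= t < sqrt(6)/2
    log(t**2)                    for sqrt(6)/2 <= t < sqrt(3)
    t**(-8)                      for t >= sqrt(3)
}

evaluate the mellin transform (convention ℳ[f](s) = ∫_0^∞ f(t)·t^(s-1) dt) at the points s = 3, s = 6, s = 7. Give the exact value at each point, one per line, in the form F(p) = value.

F(3) = -3 - 89*sqrt(3)/135 + log(2**(sqrt(6)/4)*3**(-sqrt(6)/4 + sqrt(3))) + 23*sqrt(6)/12
F(6) = 17/48 + log(27*1944**(3/16))
F(7) = -113*sqrt(3)/147 - 27*sqrt(6)*log(3)/112 - 3/5 + 27*sqrt(6)*log(2)/112 + 3861*sqrt(6)/3920 + 27*sqrt(3)*log(3)/7

invert the power substitution to get 1 on [0, 1); (t + 3)/t on [1, 3/2); log(t) on [3/2, 3); …
strip the shared t-power: t on [0, 1); t + 3 on [1, 3/2); t*log(t) on [3/2, 3); …
linearity at 1, sqrt(6)/2, sqrt(3) turns ℳ[f](s) into 4 summed integrals
the [0, 1) slice contributes ∫ 1·t^(s-1) dt
for t in [1, sqrt(6)/2): the term is ∫ (t**2 + 3)/t**2·t^(s-1)
∫ log(t**2)·t^(s-1) over [sqrt(6)/2, sqrt(3))
segment [sqrt(3), ∞) carries t**(-8); integrate it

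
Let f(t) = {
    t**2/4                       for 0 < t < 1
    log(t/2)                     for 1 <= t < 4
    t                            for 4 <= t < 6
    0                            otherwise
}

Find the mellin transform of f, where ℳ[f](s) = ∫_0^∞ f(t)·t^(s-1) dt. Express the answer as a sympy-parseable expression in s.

invert the common scale on t to get t**2 on [0, 1/2); log(t) on [1/2, 2); 2*t on [2, 3)
cuts at 1, 4: linearity sums the 3 kernel integrals
∫ over [0, 1) of t**2/4·t^(s-1) joins the sum
∫ over [1, 4) of log(t/2)·t^(s-1) joins the sum
∫ t·t^(s-1) over [4, 6)

(-16*2**(2*s)*s**2*(s + 2) + 4*2**(2*s)*s*(s + 1)*(s + 2)*log(2) - 4*2**(2*s)*(s + 1)*(s + 2) + 24*6**s*s**2*(s + 2) + s**2*(s + 1) + 4*s*(s + 1)*(s + 2)*log(2) + 4*(s + 1)*(s + 2))/(4*s**2*(s + 1)*(s + 2))
  Re(s) > -2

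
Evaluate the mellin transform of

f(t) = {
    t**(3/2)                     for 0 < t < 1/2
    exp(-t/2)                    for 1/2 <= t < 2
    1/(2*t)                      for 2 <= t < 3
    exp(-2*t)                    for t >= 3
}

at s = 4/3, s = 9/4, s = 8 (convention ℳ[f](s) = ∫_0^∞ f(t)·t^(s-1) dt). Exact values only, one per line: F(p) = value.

slice at 1/2, 2, 3, transform all 4 pieces, and sum them
piece [0, 1/2): integrate t**(3/2) against the kernel
for t in [1/2, 2): the term is ∫ exp(-t/2)·t^(s-1)
∫ over [2, 3) of 1/(2*t)·t^(s-1) joins the sum
segment [3, ∞) carries exp(-2*t); integrate it

F(4/3) = -3*2**(1/3)/2 - 2*2**(1/3)*uppergamma(4/3, 1) + 2**(2/3)*uppergamma(4/3, 6)/4 + 3*2**(1/6)/68 + 2*2**(1/3)*uppergamma(4/3, 1/4) + 3*3**(1/3)/2
F(9/4) = -4*2**(1/4)*uppergamma(9/4, 1) - 47*2**(1/4)/60 + 2**(3/4)*uppergamma(9/4, 6)/8 + 6*3**(1/4)/5 + 4*2**(1/4)*uppergamma(9/4, 1/4)
F(8) = -3507200*exp(-1) + sqrt(2)/9728 + 94545*exp(-6)/16 + 2059/14 + 106028861*exp(-1/4)/64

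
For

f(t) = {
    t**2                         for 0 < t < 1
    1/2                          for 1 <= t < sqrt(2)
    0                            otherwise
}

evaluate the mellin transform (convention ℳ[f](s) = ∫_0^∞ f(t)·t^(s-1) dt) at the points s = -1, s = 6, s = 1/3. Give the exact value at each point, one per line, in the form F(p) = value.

F(-1) = 3/2 - sqrt(2)/4
F(6) = 17/24
F(1/3) = -15/14 + 3*2**(1/6)/2

reversing the power substitution: t on [0, 1); 1/2 on [1, 2)
summing 2 kernel integrals split by 1 yields ℳ[f](s)
the [0, 1) slice contributes ∫ t**2·t^(s-1) dt
between 1 and sqrt(2) the integrand is 1/2·t^(s-1)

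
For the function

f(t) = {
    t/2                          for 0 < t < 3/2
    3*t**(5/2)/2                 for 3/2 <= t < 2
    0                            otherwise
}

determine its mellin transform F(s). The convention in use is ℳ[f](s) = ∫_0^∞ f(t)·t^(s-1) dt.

integrate the 2 segments split at 3/2, then add the results
between 0 and 3/2 the integrand is t/2·t^(s-1)
[3/2, 2) adds the kernel integral of 3*t**(5/2)/2

(6*2**(s + 5/2)*(s + 1) + (3/2)**(s + 1)*(2*s + 5) - 6*(3/2)**(s + 5/2)*(s + 1))/(2*(s + 1)*(2*s + 5))
  Re(s) > -1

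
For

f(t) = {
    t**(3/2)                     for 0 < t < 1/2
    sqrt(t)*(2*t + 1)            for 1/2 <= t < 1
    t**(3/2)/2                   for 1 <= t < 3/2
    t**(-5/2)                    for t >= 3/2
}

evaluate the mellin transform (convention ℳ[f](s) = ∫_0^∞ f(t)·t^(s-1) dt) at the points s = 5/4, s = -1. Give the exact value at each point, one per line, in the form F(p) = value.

F(5/4) = 2**(1/4)*(-2610 + 5299*3**(3/4) + 7740*2**(3/4))/13860
F(-1) = 1 + 599*sqrt(6)/1134 + sqrt(2)

the shared t-power comes off first: t on [0, 1/2); 2*t + 1 on [1/2, 1); t/2 on [1, 3/2); …
summing 4 kernel integrals split by 1/2, 1, 3/2 yields ℳ[f](s)
on [0, 1/2): add ∫ t**(3/2)·t^(s-1) dt
between 1/2 and 1 the integrand is sqrt(t)*(2*t + 1)·t^(s-1)
∫ over [1, 3/2) of t**(3/2)/2·t^(s-1) joins the sum
segment 3/2 to ∞ holds t**(-5/2); add its integral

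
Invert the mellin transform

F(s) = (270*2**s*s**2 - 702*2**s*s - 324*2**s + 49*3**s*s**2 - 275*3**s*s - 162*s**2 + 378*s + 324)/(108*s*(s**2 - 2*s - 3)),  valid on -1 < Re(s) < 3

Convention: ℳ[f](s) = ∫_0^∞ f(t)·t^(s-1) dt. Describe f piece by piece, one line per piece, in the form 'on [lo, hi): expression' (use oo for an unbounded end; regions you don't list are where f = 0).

on [0, 1): t/2
on [1, 2): t + 1
on [2, 3): t/4
on [3, oo): 8/t**3

strip the common scale on t: t on [0, 1/2); 2*t + 1 on [1/2, 1); t/2 on [1, 3/2); …
breakpoints 1, 2, 3: one integral from each of the 4 segments
∫ over [0, 1) of t/2·t^(s-1) joins the sum
on [1, 2) integrate f = (t + 1) against the kernel
on [2, 3): add ∫ t/4·t^(s-1) dt
[3, ∞) adds the kernel integral of 8/t**3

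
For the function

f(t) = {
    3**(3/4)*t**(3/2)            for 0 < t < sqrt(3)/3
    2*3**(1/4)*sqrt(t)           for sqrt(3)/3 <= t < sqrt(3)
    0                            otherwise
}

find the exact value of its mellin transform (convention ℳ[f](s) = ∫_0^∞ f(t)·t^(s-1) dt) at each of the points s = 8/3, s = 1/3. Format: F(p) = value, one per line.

invert the power substitution to get 3**(3/4)*t**(3/4) on [0, 1/3); 2*3**(1/4)*t**(1/4) on [1/3, 3)
back out the common scale on t: t**(3/4) on [0, 1); 2*t**(1/4) on [1, 9)
invert the power substitution to get t**(3/2) on [0, 1); 2*sqrt(t) on [1, 3)
cuts at sqrt(3)/3: linearity sums the 2 kernel integrals
on [0, sqrt(3)/3): add ∫ 3**(3/4)*t**(3/2)·t^(s-1) dt
over [sqrt(3)/3, sqrt(3)), the kernel integral of 2*3**(1/4)*sqrt(t) enters the sum

F(8/3) = -62*3**(2/3)/1425 + 36*3**(5/6)/19
F(1/3) = -34*3**(5/6)/55 + 12*3**(2/3)/5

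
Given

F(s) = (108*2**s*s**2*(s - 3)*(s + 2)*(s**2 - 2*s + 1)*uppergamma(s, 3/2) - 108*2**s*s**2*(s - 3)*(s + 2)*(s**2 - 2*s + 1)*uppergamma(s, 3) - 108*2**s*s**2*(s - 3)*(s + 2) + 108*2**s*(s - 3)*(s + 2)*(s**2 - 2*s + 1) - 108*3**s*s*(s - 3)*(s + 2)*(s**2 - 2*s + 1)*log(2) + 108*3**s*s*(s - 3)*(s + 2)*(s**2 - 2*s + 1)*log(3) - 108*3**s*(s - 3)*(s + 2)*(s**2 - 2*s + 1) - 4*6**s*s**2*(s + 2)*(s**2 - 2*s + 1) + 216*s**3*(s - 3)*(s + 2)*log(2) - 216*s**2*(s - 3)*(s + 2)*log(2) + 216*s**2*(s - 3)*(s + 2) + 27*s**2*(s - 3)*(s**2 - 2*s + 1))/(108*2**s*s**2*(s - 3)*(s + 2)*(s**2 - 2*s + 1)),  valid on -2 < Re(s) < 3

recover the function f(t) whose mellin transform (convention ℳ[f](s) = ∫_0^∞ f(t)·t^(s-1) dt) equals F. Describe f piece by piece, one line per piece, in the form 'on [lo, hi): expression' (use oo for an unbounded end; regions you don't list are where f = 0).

on [0, 1/2): t**2
on [1/2, 1): log(t)/t
on [1, 3/2): log(t)
on [3/2, 3): exp(-t)
on [3, oo): t**(-3)

f breaks at 1/2, 1, 3/2, 3 into 5 integrals to sum
segment 0 to 1/2 holds t**2; add its integral
[1/2, 1) adds the kernel integral of log(t)/t
piece [1, 3/2): integrate log(t) against the kernel
∫ exp(-t)·t^(s-1) over [3/2, 3)
on [3, ∞) integrate f = t**(-3) against the kernel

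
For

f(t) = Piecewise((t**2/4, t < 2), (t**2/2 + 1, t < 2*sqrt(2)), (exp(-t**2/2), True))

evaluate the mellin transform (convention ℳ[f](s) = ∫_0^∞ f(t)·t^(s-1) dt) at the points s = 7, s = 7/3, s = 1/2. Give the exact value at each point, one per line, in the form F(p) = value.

F(7) = (sqrt(2)*(945*sqrt(pi)*exp(4)*erfc(2) + 29988)/126 + (-4096 + 75776*sqrt(2))*exp(4)/126)*exp(-4)
F(7/3) = -240*2**(1/3)/91 + 2**(1/6)*uppergamma(7/6, 4) + 984*sqrt(2)/91
F(1/2) = -12*sqrt(2)/5 + 2**(1/4)*uppergamma(1/4, 4)/2 + 18*2**(3/4)/5

the common scale on t comes off first: t**2 on [0, 1); 2*t**2 + 1 on [1, sqrt(2)); exp(-2*t**2) on [sqrt(2), ∞)
peel off the power substitution: t on [0, 1); 2*t + 1 on [1, 2); exp(-2*t) on [2, ∞)
slice at 2, 2*sqrt(2), transform all 3 pieces, and sum them
on [0, 2) integrate f = t**2/4 against the kernel
∫ over [2, 2*sqrt(2)) of (t**2/2 + 1)·t^(s-1) joins the sum
segment [2*sqrt(2), ∞) carries exp(-t**2/2); integrate it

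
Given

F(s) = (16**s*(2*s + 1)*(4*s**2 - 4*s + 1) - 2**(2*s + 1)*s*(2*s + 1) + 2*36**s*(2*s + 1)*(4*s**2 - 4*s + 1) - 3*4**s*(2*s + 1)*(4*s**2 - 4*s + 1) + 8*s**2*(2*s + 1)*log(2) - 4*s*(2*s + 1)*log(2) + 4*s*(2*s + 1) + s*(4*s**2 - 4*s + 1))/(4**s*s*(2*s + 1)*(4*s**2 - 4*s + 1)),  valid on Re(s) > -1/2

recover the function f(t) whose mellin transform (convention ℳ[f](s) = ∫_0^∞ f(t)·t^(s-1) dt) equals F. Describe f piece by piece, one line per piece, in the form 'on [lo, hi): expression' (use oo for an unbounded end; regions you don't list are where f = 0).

invert the shared t-power to get 1 on [0, 1/4); log(sqrt(t))/t on [1/4, 1); 3/sqrt(t) on [1, 4); …
remove the power substitution first: 1 on [0, 1/2); log(t)/t**2 on [1/2, 1); 3/t on [1, 2); …
back out the shared t-power: t on [0, 1/2); log(t)/t on [1/2, 1); 3 on [1, 2); …
decompose at 1/4, 1, 4; ℳ[f](s) sums the 4 pieces' integrals
∫ over [0, 1/4) of sqrt(t)·t^(s-1) joins the sum
∫ over [1/4, 1) of log(sqrt(t))/sqrt(t)·t^(s-1) joins the sum
the [1, 4) slice contributes ∫ 3·t^(s-1) dt
on [4, 9) integrate f = 2 against the kernel

on [0, 1/4): sqrt(t)
on [1/4, 1): log(sqrt(t))/sqrt(t)
on [1, 4): 3
on [4, 9): 2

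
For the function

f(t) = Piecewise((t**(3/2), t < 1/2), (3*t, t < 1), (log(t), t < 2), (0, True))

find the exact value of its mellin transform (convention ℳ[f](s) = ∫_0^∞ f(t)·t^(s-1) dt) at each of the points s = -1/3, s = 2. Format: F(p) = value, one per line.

F(-1/3) = -9*2**(2/3)/2 - 9*2**(1/3)/4 - 3*2**(2/3)*log(2)/2 + 3*2**(5/6)/14 + 27/2
F(2) = sqrt(2)/56 + 1/8 + log(4)

breakpoints 1/2, 1: one integral from each of the 3 segments
between 0 and 1/2 the integrand is t**(3/2)·t^(s-1)
piece [1/2, 1): integrate 3*t against the kernel
the [1, 2) slice contributes ∫ log(t)·t^(s-1) dt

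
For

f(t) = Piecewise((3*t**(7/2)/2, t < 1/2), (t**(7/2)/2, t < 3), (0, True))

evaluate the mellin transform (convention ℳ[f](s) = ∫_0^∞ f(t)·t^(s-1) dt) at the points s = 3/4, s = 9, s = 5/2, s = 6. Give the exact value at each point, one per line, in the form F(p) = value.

F(3/4) = 2**(3/4)/136 + 162*3**(1/4)/17
F(9) = sqrt(2)/102400 + 531441*sqrt(3)/25
F(5/2) = 23329/384
F(6) = sqrt(2)/9728 + 19683*sqrt(3)/19

the 2 pieces separated at 1/2 each add one integral
on [0, 1/2) integrate f = 3*t**(7/2)/2 against the kernel
on [1/2, 3): add ∫ t**(7/2)/2·t^(s-1) dt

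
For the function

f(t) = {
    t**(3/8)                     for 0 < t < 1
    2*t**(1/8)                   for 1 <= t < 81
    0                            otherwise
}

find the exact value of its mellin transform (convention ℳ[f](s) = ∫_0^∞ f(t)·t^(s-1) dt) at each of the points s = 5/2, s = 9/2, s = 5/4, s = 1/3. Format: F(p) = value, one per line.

invert the power substitution to get t**(3/4) on [0, 1); 2*t**(1/4) on [1, 9)
reversing the power substitution: t**(3/2) on [0, 1); 2*sqrt(t) on [1, 3)
integrate the 2 segments split at 1, then add the results
∫ t**(3/8)·t^(s-1) over [0, 1)
on [1, 81) integrate f = 2*t**(1/8) against the kernel

F(5/2) = -200/483 + 314928*sqrt(3)/7
F(9/2) = -328/1443 + 6198727824*sqrt(3)/37
F(5/4) = -120/143 + 3888*sqrt(3)/11
F(1/3) = -552/187 + 144*3**(5/6)/11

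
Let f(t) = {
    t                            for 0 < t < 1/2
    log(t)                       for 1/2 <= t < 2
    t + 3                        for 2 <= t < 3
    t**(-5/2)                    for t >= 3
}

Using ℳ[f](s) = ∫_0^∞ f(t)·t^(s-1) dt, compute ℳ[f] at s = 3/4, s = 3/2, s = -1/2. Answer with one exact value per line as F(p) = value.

treat the 4 regions marked off by 1/2, 2, 3 separately and sum
∫ over [0, 1/2) of t·t^(s-1) joins the sum
on [1/2, 2): add ∫ log(t)·t^(s-1) dt
for t in [2, 3): the term is ∫ (t + 3)·t^(s-1)
segment 3 to ∞ holds t**(-5/2); add its integral

F(3/4) = 2**(1/4)*(-436*sqrt(2) + 2*2**(3/4)*3**(1/4) + 65 + log(2**(42 + 84*sqrt(2))) + 180*6**(3/4))/63
F(3/2) = sqrt(2)*(-1139 + 30*sqrt(2) + 270*log(2) + 864*sqrt(6))/180
F(-1/2) = sqrt(2)*(-486*log(2) + sqrt(2) + 648)/162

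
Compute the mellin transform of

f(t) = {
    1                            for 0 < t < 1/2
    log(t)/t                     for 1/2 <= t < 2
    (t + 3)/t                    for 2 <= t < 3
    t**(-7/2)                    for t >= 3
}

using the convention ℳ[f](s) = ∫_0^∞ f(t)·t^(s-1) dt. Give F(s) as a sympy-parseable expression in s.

peel off the shared t-power: t on [0, 1/2); log(t) on [1/2, 2); t + 3 on [2, 3); …
integrate the 4 segments split at 1/2, 2, 3, then add the results
between 0 and 1/2 the integrand is 1·t^(s-1)
for t in [1/2, 2): the term is ∫ log(t)/t·t^(s-1)
over [2, 3), the kernel integral of (t + 3)/t enters the sum
between 3 and ∞ the integrand is t**(-7/2)·t^(s-1)

2**(1 - s)*(54*2**(2*s - 2)*s*(s - 1)*(2*s - 7)*log(2) - 54*2**(2*s - 2)*s*(2*s - 7) - 270*2**(2*s - 2)*(s - 1)**2*(2*s - 7) - 162*2**(2*s - 2)*(s - 1)*(2*s - 7) - 4*sqrt(3)*6**(s - 1)*s*(s - 1)**2 + 324*6**(s - 1)*(s - 1)**2*(2*s - 7) + 162*6**(s - 1)*(s - 1)*(2*s - 7) + 54*s*(s - 1)*(2*s - 7)*log(2) + 54*s*(2*s - 7) + 27*(s - 1)**2*(2*s - 7))/(54*s*(s - 1)**2*(2*s - 7))
  0 < Re(s) < 7/2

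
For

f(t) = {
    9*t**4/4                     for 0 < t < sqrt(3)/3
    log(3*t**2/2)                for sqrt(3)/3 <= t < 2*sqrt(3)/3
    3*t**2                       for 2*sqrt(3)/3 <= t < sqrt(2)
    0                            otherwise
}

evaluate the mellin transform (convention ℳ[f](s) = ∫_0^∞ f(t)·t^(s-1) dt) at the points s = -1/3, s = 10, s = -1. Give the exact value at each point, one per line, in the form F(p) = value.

back out the power substitution: 9*t**2/4 on [0, 1/3); log(3*t/2) on [1/3, 4/3); 3*t on [4/3, 2)
peel off the common scale on t: t**2 on [0, 1/2); log(t) on [1/2, 2); 2*t on [2, 3)
treat the 3 regions marked off by sqrt(3)/3, 2*sqrt(3)/3 separately and sum
piece [0, sqrt(3)/3): integrate 9*t**4/4 against the kernel
over [sqrt(3)/3, 2*sqrt(3)/3), the kernel integral of log(3*t**2/2) enters the sum
the [2*sqrt(3)/3, sqrt(2)) slice contributes ∫ 3*t**2·t^(s-1) dt

F(-1/3) = 3*3**(1/6)*(-748*2**(2/3) - log(2**(110*2**(2/3) + 220)) + 44*6**(5/6) + 1325)/220
F(10) = 205*log(2)/486 + 14810143/1020600
F(-1) = sqrt(3)*(-18*log(2) - 11 + 12*sqrt(6))/12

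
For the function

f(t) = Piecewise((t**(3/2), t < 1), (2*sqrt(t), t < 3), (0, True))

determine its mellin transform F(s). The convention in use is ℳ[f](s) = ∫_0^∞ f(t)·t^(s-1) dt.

(4*sqrt(3)*3**s*(2*s + 3) - 4*s - 10)/((2*s + 1)*(2*s + 3))
  Re(s) > -3/2

split f at 1: ℳ[f](s) collects 2 kernel integrals
∫ t**(3/2)·t^(s-1) over [0, 1)
[1, 3) adds the kernel integral of 2*sqrt(t)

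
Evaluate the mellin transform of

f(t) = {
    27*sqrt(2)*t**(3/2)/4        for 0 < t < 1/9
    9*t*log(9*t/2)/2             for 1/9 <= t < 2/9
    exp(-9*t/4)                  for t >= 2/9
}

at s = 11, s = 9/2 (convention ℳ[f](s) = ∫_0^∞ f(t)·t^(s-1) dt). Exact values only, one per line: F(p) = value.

F(11) = -455/1004193907488 + sqrt(2)/1569052980450 + log(2)/753145430616 + 8364672151552*exp(-1/2)/10460353203
F(9/2) = ((-1415*sqrt(2) + 48 + 264*log(2) + 9757440*sqrt(pi)*erfc(sqrt(2)/2))*exp(1/2) + 13753344*sqrt(2))*exp(-1/2)/57159432

undo the common scale on t: 3*sqrt(3)*t**(3/2) on [0, 1/6); 3*t*log(3*t) on [1/6, 1/3); exp(-3*t/2) on [1/3, ∞)
invert the common scale on t to get t**(3/2) on [0, 1/2); t*log(t) on [1/2, 1); exp(-t/2) on [1, ∞)
decompose at 1/9, 2/9; ℳ[f](s) sums the 3 pieces' integrals
for t in [0, 1/9): the term is ∫ 27*sqrt(2)*t**(3/2)/4·t^(s-1)
∫ 9*t*log(9*t/2)/2·t^(s-1) over [1/9, 2/9)
between 2/9 and ∞ the integrand is exp(-9*t/4)·t^(s-1)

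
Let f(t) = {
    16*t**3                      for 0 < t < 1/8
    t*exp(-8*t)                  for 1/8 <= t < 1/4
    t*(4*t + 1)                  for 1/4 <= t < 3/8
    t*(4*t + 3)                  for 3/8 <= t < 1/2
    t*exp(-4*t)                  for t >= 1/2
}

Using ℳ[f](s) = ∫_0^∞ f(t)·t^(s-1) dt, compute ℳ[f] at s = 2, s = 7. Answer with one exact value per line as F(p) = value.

invert the shared t-power to get 16*t**2 on [0, 1/8); exp(-8*t) on [1/8, 1/4); 4*t + 1 on [1/4, 3/8); …
reversing the common scale on t: 4*t**2 on [0, 1/4); exp(-4*t) on [1/4, 1/2); 2*t + 1 on [1/2, 3/4); …
peel off the common scale on t: t**2 on [0, 1/2); exp(-2*t) on [1/2, 1); t + 1 on [1, 3/2); …
cuts at 1/8, 1/4, 3/8, 1/2: linearity sums the 5 kernel integrals
for t in [0, 1/8): the term is ∫ 16*t**3·t^(s-1)
segment [1/8, 1/4) carries t*exp(-8*t); integrate it
for t in [1/4, 3/8): the term is ∫ t*(4*t + 1)·t^(s-1)
piece [3/8, 1/2): integrate t*(4*t + 3) against the kernel
segment [1/2, ∞) carries t*exp(-4*t); integrate it

F(2) = (300*E + 4200 + 4403*exp(2))*exp(-2)/30720
F(7) = (4932000*E + 13477999*exp(2) + 3414960000)*exp(-2)/6039797760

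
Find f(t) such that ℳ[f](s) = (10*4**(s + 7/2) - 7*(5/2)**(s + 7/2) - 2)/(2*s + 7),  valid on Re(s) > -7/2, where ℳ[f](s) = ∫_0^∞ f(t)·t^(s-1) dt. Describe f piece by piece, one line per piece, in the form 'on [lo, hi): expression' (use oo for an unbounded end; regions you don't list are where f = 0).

integrate the 3 segments split at 1, 5/2, then add the results
between 0 and 1 the integrand is t**(7/2)/2·t^(s-1)
segment 1 to 5/2 holds 3*t**(7/2)/2; add its integral
between 5/2 and 4 the integrand is 5*t**(7/2)·t^(s-1)

on [0, 1): t**(7/2)/2
on [1, 5/2): 3*t**(7/2)/2
on [5/2, 4): 5*t**(7/2)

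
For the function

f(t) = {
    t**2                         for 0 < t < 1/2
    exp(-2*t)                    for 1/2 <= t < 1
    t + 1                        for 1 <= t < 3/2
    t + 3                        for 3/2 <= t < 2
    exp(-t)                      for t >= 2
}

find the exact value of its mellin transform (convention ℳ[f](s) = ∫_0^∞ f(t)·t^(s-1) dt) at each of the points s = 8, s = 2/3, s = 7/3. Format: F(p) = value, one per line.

slice at 1/2, 1, 3/2, 2, transform all 5 pieces, and sum them
[0, 1/2) adds the kernel integral of t**2
over [1/2, 1), the kernel integral of exp(-2*t) enters the sum
between 1 and 3/2 the integrand is (t + 1)·t^(s-1)
piece [3/2, 2): integrate (t + 3) against the kernel
segment [2, ∞) carries exp(-t); integrate it

F(8) = (4932000*E + 13477999*exp(2) + 3414960000)*exp(-2)/92160
F(2/3) = 2**(1/3)*(-480*3**(2/3) - 336*2**(2/3) - 160*uppergamma(2/3, 2) + 15 + 160*2**(2/3)*uppergamma(2/3, 2) + 160*uppergamma(2/3, 1) + 1824*2**(1/3))/320
F(7/3) = 2**(2/3)*(-14040*3**(1/3) - 5304*2**(1/3) - 1820*uppergamma(7/3, 2) + 105 + 1820*uppergamma(7/3, 1) + 7280*2**(1/3)*uppergamma(7/3, 2) + 54912*2**(2/3))/14560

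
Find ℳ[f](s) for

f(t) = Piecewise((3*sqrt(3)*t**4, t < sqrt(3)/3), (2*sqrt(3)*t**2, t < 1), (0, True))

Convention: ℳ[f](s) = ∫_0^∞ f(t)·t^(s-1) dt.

remove the shared t-power first: 3*sqrt(3)*t**3 on [0, sqrt(3)/3); 2*sqrt(3)*t on [sqrt(3)/3, 1)
undo the power substitution: 3*sqrt(3)*t**(3/2) on [0, 1/3); 2*sqrt(3)*sqrt(t) on [1/3, 1)
peel off the common scale on t: t**(3/2) on [0, 1); 2*sqrt(t) on [1, 3)
summing 2 kernel integrals split by sqrt(3)/3 yields ℳ[f](s)
over [0, sqrt(3)/3), the kernel integral of 3*sqrt(3)*t**4 enters the sum
between sqrt(3)/3 and 1 the integrand is 2*sqrt(3)*t**2·t^(s-1)

3**(1/2 - s/2)*(6*3**(s/2)*(s + 4) - s - 6)/(3*(s + 2)*(s + 4))
  Re(s) > -4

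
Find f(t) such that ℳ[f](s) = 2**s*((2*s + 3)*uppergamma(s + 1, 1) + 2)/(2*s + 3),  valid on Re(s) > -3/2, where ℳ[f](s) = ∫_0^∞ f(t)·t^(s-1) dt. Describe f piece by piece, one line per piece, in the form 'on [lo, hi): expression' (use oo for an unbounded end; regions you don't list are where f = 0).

the common scale on t comes off first: t**(3/2) on [0, 1); t*exp(-t) on [1, ∞)
reversing the shared t-power: sqrt(t) on [0, 1); exp(-t) on [1, ∞)
treat the 2 regions marked off by 2 separately and sum
segment 0 to 2 holds sqrt(2)*t**(3/2)/4; add its integral
segment [2, ∞) carries t*exp(-t/2)/2; integrate it

on [0, 2): sqrt(2)*t**(3/2)/4
on [2, oo): t*exp(-t/2)/2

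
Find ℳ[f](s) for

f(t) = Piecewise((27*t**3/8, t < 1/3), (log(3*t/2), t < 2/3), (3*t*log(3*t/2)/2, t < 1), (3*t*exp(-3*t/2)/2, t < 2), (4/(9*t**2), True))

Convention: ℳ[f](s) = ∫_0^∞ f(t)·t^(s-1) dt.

undo the common scale on t: t**3 on [0, 1/2); log(t) on [1/2, 1); t*log(t) on [1, 3/2); …
the shared t-power comes off first: t**2 on [0, 1/2); log(t)/t on [1/2, 1); log(t) on [1, 3/2); …
decompose at 1/3, 2/3, 1, 2; ℳ[f](s) sums the 5 pieces' integrals
segment [0, 1/3) carries 27*t**3/8; integrate it
for t in [1/3, 2/3): the term is ∫ log(3*t/2)·t^(s-1)
on [2/3, 1): add ∫ 3*t*log(3*t/2)/2·t^(s-1) dt
segment 1 to 2 holds 3*t*exp(-3*t/2)/2; add its integral
on [2, ∞) integrate f = 4/(9*t**2) against the kernel

(72*2**s*(s - 2)*(s + 1)**2*(s + 3)*(2*s - (s + 1)**2 + 1)*uppergamma(s + 1, 3/2) - 72*2**s*(s - 2)*(s + 1)**2*(s + 3)*(2*s - (s + 1)**2 + 1)*uppergamma(s + 1, 3) + 72*2**s*(s - 2)*(s + 1)**2*(s + 3) + 72*2**s*(s - 2)*(s + 3)*(2*s - (s + 1)**2 + 1) + 3**s*(s - 2)*(s + 1)*(s + 3)*(-108*log(2) + 108*log(3))*(2*s - (s + 1)**2 + 1) - 108*3**s*(s - 2)*(s + 3)*(2*s - (s + 1)**2 + 1) - 8*6**s*(s + 1)**2*(s + 3)*(2*s - (s + 1)**2 + 1) - 72*(s - 2)*(s + 1)**3*(s + 3)*log(2) - 72*(s - 2)*(s + 1)**2*(s + 3) + 72*(s - 2)*(s + 1)**2*(s + 3)*log(2) + 9*(s - 2)*(s + 1)**2*(2*s - (s + 1)**2 + 1))/(72*3**s*(s - 2)*(s + 1)**2*(s + 3)*(2*s - (s + 1)**2 + 1))
  -3 < Re(s) < 2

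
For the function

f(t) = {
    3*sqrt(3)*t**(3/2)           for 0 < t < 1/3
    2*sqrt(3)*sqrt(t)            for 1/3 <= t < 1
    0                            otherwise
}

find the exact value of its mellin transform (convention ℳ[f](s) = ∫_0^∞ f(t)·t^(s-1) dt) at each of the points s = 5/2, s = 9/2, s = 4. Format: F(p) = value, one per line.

peel off the common scale on t: t**(3/2) on [0, 1); 2*sqrt(t) on [1, 3)
treat the 2 regions marked off by 1/3 separately and sum
on [0, 1/3) integrate f = 3*sqrt(3)*t**(3/2) against the kernel
on [1/3, 1) integrate f = 2*sqrt(3)*sqrt(t) against the kernel

F(5/2) = 211*sqrt(3)/324
F(9/2) = 2909*sqrt(3)/7290
F(4) = -26/8019 + 4*sqrt(3)/9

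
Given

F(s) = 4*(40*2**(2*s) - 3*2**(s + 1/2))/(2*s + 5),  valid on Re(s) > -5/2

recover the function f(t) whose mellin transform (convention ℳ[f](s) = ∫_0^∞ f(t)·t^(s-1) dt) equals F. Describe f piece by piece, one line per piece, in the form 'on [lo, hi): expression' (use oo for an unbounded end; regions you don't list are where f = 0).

breakpoints 2: one integral from each of the 2 segments
segment [0, 2) carries t**(5/2); integrate it
on [2, 4): add ∫ 5*t**(5/2)/2·t^(s-1) dt

on [0, 2): t**(5/2)
on [2, 4): 5*t**(5/2)/2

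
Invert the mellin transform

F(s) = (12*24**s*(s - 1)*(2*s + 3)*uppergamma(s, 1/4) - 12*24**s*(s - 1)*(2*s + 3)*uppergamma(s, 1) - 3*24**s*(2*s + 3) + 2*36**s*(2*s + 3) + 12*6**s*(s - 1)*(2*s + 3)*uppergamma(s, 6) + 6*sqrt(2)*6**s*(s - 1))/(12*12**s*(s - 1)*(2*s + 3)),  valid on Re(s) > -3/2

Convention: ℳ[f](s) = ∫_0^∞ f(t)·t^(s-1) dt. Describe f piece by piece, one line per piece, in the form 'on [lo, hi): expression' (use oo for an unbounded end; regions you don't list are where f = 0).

on [0, 1/2): t**(3/2)
on [1/2, 2): exp(-t/2)
on [2, 3): 1/(2*t)
on [3, oo): exp(-2*t)

f breaks at 1/2, 2, 3 into 4 integrals to sum
the [0, 1/2) slice contributes ∫ t**(3/2)·t^(s-1) dt
on [1/2, 2): add ∫ exp(-t/2)·t^(s-1) dt
[2, 3) adds the kernel integral of 1/(2*t)
over [3, ∞), the kernel integral of exp(-2*t) enters the sum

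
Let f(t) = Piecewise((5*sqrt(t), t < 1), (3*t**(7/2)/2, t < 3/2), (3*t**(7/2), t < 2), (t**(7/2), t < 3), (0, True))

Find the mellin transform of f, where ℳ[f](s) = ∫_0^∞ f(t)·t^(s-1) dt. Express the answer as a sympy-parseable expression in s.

(4*2**(s + 7/2)*(2*s + 1) + 2*3**(s + 7/2)*(2*s + 1) - 3*(3/2)**(s + 7/2)*(2*s + 1) + 14*s + 67)/((2*s + 1)*(2*s + 7))
  Re(s) > -1/2

cuts at 1, 3/2, 2: linearity sums the 4 kernel integrals
over [0, 1), the kernel integral of 5*sqrt(t) enters the sum
piece [1, 3/2): integrate 3*t**(7/2)/2 against the kernel
for t in [3/2, 2): the term is ∫ 3*t**(7/2)·t^(s-1)
between 2 and 3 the integrand is t**(7/2)·t^(s-1)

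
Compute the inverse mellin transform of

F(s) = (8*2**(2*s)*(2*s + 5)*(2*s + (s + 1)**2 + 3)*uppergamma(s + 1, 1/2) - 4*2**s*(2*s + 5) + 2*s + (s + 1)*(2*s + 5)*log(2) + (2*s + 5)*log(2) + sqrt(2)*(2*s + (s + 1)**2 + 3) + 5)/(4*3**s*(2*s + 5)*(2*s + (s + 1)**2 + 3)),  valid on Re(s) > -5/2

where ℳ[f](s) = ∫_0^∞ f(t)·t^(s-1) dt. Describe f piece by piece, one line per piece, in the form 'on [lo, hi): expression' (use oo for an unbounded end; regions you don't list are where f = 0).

on [0, 1/3): 9*sqrt(6)*t**(5/2)/8
on [1/3, 2/3): 9*t**2*log(3*t/2)/4
on [2/3, oo): 3*t*exp(-3*t/4)/2

reversing the common scale on t: t**(5/2) on [0, 1/2); t**2*log(t) on [1/2, 1); t*exp(-t/2) on [1, ∞)
peel off the shared t-power: sqrt(t) on [0, 1/2); log(t) on [1/2, 1); exp(-t/2)/t on [1, ∞)
invert the shared t-power to get t**(3/2) on [0, 1/2); t*log(t) on [1/2, 1); exp(-t/2) on [1, ∞)
summing 3 kernel integrals split by 1/3, 2/3 yields ℳ[f](s)
segment [0, 1/3) carries 9*sqrt(6)*t**(5/2)/8; integrate it
[1/3, 2/3) adds the kernel integral of 9*t**2*log(3*t/2)/4
on [2/3, ∞): add ∫ 3*t*exp(-3*t/4)/2·t^(s-1) dt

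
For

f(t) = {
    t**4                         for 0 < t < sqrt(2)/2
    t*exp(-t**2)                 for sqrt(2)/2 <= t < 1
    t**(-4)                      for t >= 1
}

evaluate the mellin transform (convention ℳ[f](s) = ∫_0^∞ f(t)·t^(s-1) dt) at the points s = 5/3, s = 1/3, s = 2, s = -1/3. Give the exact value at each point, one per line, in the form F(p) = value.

F(5/3) = -uppergamma(4/3, 1)/2 + 3*2**(1/6)/136 + uppergamma(4/3, 1/2)/2 + 3/7
F(1/3) = -uppergamma(2/3, 1)/2 + 3*2**(5/6)/104 + 3/11 + uppergamma(2/3, 1/2)/2
F(2) = -exp(-1)/2 - sqrt(pi)*erfc(1)/4 + sqrt(pi)*erfc(sqrt(2)/2)/4 + sqrt(2)*exp(-1/2)/4 + 25/48
F(-1/3) = -uppergamma(1/3, 1)/2 + 3*2**(1/6)/44 + 3/13 + uppergamma(1/3, 1/2)/2

the shared t-power comes off first: t**3 on [0, sqrt(2)/2); exp(-t**2) on [sqrt(2)/2, 1); t**(-5) on [1, ∞)
invert the power substitution to get t**(3/2) on [0, 1/2); exp(-t) on [1/2, 1); t**(-5/2) on [1, ∞)
integrate the 3 segments split at sqrt(2)/2, 1, then add the results
on [0, sqrt(2)/2) integrate f = t**4 against the kernel
on [sqrt(2)/2, 1): add ∫ t*exp(-t**2)·t^(s-1) dt
the [1, ∞) slice contributes ∫ t**(-4)·t^(s-1) dt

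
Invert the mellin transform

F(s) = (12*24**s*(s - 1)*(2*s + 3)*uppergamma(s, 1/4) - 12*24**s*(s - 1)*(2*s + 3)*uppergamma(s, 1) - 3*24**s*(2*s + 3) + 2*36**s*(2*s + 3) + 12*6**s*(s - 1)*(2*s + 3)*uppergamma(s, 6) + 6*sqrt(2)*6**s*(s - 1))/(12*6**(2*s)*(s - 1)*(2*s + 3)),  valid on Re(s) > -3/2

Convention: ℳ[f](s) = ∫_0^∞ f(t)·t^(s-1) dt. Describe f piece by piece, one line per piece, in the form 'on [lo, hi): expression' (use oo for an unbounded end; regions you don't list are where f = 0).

on [0, 1/6): 3*sqrt(3)*t**(3/2)
on [1/6, 2/3): exp(-3*t/2)
on [2/3, 1): 1/(6*t)
on [1, oo): exp(-6*t)

reversing the common scale on t: t**(3/2) on [0, 1/2); exp(-t/2) on [1/2, 2); 1/(2*t) on [2, 3); …
cuts at 1/6, 2/3, 1: linearity sums the 4 kernel integrals
∫ over [0, 1/6) of 3*sqrt(3)*t**(3/2)·t^(s-1) joins the sum
for t in [1/6, 2/3): the term is ∫ exp(-3*t/2)·t^(s-1)
piece [2/3, 1): integrate 1/(6*t) against the kernel
the [1, ∞) slice contributes ∫ exp(-6*t)·t^(s-1) dt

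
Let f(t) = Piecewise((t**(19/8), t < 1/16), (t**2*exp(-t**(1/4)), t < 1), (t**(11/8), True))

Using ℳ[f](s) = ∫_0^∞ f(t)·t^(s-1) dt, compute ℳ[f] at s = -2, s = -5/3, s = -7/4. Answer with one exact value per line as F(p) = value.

remove the shared t-power first: t**(3/8) on [0, 1/16); exp(-t**(1/4)) on [1/16, 1); t**(-5/8) on [1, ∞)
remove the power substitution first: t**(3/4) on [0, 1/4); exp(-sqrt(t)) on [1/4, 1); t**(-5/4) on [1, ∞)
strip the power substitution: t**(3/2) on [0, 1/2); exp(-t) on [1/2, 1); t**(-5/2) on [1, ∞)
treat the 3 regions marked off by 1/16, 1 separately and sum
for t in [0, 1/16): the term is ∫ t**(19/8)·t^(s-1)
∫ t**2*exp(-t**(1/4))·t^(s-1) over [1/16, 1)
over [1, ∞), the kernel integral of t**(11/8) enters the sum

F(-2) = 4*Ei(-1) + 2*sqrt(2)/3 + 8/5 - 4*Ei(-1/2)
F(-5/3) = -4*uppergamma(4/3, 1) + 3*2**(1/6)/17 + 4*uppergamma(4/3, 1/2) + 24/7
F(-7/4) = -4*exp(-1) + sqrt(2)/5 + 4*exp(-1/2) + 8/3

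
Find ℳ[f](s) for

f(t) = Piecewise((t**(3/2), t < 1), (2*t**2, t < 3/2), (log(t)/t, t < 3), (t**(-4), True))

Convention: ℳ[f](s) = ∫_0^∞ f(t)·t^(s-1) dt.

summing 4 kernel integrals split by 1, 3/2, 3 yields ℳ[f](s)
for t in [0, 1): the term is ∫ t**(3/2)·t^(s-1)
between 1 and 3/2 the integrand is 2*t**2·t^(s-1)
∫ over [3/2, 3) of log(t)/t·t^(s-1) joins the sum
on [3, ∞): add ∫ t**(-4)·t^(s-1) dt

(324*2**s*(s - 4)*(s + 2)*(s**2 - 2*s + 1) - 324*2**s*(s - 4)*(2*s + 3)*(s**2 - 2*s + 1) - 108*3**s*s*(s - 4)*(s + 2)*(2*s + 3)*log(3) + 108*3**s*s*(s - 4)*(s + 2)*(2*s + 3)*log(2) - 108*3**s*(s - 4)*(s + 2)*(2*s + 3)*log(2) + 108*3**s*(s - 4)*(s + 2)*(2*s + 3) + 108*3**s*(s - 4)*(s + 2)*(2*s + 3)*log(3) + 729*3**s*(s - 4)*(2*s + 3)*(s**2 - 2*s + 1) + 54*6**s*s*(s - 4)*(s + 2)*(2*s + 3)*log(3) - 54*6**s*(s - 4)*(s + 2)*(2*s + 3)*log(3) - 54*6**s*(s - 4)*(s + 2)*(2*s + 3) - 2*6**s*(s + 2)*(2*s + 3)*(s**2 - 2*s + 1))/(162*2**s*(s - 4)*(s + 2)*(2*s + 3)*(s**2 - 2*s + 1))
  -3/2 < Re(s) < 4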